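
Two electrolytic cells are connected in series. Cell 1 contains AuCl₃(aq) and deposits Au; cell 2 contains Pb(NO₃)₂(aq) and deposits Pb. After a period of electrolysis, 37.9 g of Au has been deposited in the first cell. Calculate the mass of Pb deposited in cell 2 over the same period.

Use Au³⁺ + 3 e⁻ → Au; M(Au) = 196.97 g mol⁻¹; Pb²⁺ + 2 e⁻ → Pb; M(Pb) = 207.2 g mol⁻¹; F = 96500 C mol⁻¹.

n(Au) = 37.9 / 196.97 = 0.1924 mol.
Since Au³⁺ + 3 e⁻ → Au, n(e⁻) passed = 3 × 0.1924 = 0.5772 mol.
Cells in series carry the same charge, so the same 0.5772 mol of electrons passes through cell 2.
Pb²⁺ + 2 e⁻ → Pb, so n(Pb) = 0.5772 / 2 = 0.2886 mol.
m(Pb) = 0.2886 × 207.2 = 59.8 g.

59.8 g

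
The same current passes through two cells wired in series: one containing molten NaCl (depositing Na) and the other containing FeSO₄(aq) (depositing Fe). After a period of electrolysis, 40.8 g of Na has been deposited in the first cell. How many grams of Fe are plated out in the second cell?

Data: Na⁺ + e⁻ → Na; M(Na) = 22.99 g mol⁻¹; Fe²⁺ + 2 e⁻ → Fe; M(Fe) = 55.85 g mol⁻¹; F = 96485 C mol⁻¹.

49.6 g

n(Na) = 40.8 / 22.99 = 1.775 mol.
Since Na⁺ + e⁻ → Na, n(e⁻) passed = 1 × 1.775 = 1.775 mol.
Cells in series carry the same charge, so the same 1.775 mol of electrons passes through cell 2.
Fe²⁺ + 2 e⁻ → Fe, so n(Fe) = 1.775 / 2 = 0.8873 mol.
m(Fe) = 0.8873 × 55.85 = 49.6 g.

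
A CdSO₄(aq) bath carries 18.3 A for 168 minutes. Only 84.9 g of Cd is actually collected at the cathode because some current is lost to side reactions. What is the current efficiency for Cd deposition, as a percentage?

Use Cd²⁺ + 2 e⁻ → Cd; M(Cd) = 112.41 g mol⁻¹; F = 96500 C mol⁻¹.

Q = I·t = 18.30 × 10080 = 184500 C; n(e⁻) = 184500/96500 = 1.912 mol.
Theoretical n(Cd) = n(e⁻)/2 = 0.9558 mol, i.e. m_theo = 0.9558 × 112.41 = 107.4 g.
Efficiency = m_actual / m_theo = 84.9 / 107.4 = 79.0 %.

79.0 %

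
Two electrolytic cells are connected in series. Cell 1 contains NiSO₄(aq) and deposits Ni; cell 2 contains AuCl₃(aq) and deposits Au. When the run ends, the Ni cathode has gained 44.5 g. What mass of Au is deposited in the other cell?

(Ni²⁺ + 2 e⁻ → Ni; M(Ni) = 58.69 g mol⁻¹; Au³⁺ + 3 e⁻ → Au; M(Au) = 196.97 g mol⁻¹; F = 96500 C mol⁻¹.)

99.6 g

n(Ni) = 44.5 / 58.69 = 0.7582 mol.
Since Ni²⁺ + 2 e⁻ → Ni, n(e⁻) passed = 2 × 0.7582 = 1.516 mol.
Cells in series carry the same charge, so the same 1.516 mol of electrons passes through cell 2.
Au³⁺ + 3 e⁻ → Au, so n(Au) = 1.516 / 3 = 0.5055 mol.
m(Au) = 0.5055 × 196.97 = 99.6 g.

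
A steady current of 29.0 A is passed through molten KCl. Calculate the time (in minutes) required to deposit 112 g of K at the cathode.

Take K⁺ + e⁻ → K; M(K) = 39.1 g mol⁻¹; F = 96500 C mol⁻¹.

159 min

n(K) = m/M = 112 / 39.1 = 2.864 mol.
Each K atom requires 1 electron, so n(e⁻) = 1 × 2.864 = 2.864 mol.
Q = n(e⁻)·F = 2.864 × 96500 = 276400 C.
t = Q/I = 276400 / 29.00 A = 9532 s = 159 min.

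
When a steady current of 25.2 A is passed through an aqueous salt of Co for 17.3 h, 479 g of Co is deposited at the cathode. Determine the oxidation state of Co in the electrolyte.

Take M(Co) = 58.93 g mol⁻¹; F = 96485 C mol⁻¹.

+2

Q = I·t = 25.20 A × 62280 s = 1569000 C, so n(e⁻) = 1569000/96485 = 16.27 mol.
n(Co) deposited = 479 / 58.93 = 8.128 mol.
Electrons per atom = n(e⁻)/n(Co) = 16.27 / 8.128 = 2.00 ≈ 2, so the ion is Co²⁺.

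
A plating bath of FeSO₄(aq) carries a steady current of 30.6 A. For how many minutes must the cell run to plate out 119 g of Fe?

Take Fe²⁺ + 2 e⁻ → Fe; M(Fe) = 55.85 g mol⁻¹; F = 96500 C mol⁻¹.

224 min

n(Fe) = m/M = 119 / 55.85 = 2.131 mol.
Each Fe atom requires 2 electrons, so n(e⁻) = 2 × 2.131 = 4.261 mol.
Q = n(e⁻)·F = 4.261 × 96500 = 411200 C.
t = Q/I = 411200 / 30.60 A = 13440 s = 224 min.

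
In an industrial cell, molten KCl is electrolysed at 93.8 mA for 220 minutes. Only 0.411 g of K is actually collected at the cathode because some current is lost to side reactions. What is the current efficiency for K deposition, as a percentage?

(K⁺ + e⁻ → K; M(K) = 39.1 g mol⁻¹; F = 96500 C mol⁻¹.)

81.9 %

Q = I·t = 0.09380 × 13200 = 1238 C; n(e⁻) = 1238/96500 = 0.01283 mol.
Theoretical n(K) = n(e⁻)/1 = 0.01283 mol, i.e. m_theo = 0.01283 × 39.1 = 0.5017 g.
Efficiency = m_actual / m_theo = 0.411 / 0.5017 = 81.9 %.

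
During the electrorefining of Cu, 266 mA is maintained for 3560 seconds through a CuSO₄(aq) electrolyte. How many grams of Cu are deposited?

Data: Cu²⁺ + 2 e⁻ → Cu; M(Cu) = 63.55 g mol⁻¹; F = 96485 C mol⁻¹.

Q = I·t = 0.2660 A × 3560.0 s = 947.0 C.
n(e⁻) = Q/F = 947.0 / 96485 = 0.009815 mol.
Cu²⁺ + 2 e⁻ → Cu, so n(Cu) = n(e⁻)/2 = 0.004907 mol.
m = n·M = 0.004907 × 63.55 = 0.312 g.

0.312 g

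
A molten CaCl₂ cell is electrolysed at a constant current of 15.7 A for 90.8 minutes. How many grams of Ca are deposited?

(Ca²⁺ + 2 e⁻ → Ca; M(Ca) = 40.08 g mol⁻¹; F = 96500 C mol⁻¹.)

17.8 g

Q = I·t = 15.70 A × 5448.0 s = 85530 C.
n(e⁻) = Q/F = 85530 / 96500 = 0.8864 mol.
Ca²⁺ + 2 e⁻ → Ca, so n(Ca) = n(e⁻)/2 = 0.4432 mol.
m = n·M = 0.4432 × 40.08 = 17.8 g.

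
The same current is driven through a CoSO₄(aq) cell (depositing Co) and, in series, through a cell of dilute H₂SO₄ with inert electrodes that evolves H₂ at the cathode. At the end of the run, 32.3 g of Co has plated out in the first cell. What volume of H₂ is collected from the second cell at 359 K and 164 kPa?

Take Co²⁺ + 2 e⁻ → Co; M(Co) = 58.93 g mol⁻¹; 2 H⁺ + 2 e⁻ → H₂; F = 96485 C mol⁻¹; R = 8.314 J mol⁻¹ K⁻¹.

n(Co) = 32.3 / 58.93 = 0.5481 mol, so n(e⁻) = 2 × 0.5481 = 1.096 mol.
The cells are in series, so the same 1.096 mol of electrons passes through the second cell.
2 H⁺ + 2 e⁻ → H₂ — 2 mol e⁻ per mol H₂, so n(H₂) = 1.096/2 = 0.5481 mol.
V = nRT/P = (0.5481 × 8.314 × 359) / (164 × 10³) = 0.00998 m³ = 9.98 L.

9.98 L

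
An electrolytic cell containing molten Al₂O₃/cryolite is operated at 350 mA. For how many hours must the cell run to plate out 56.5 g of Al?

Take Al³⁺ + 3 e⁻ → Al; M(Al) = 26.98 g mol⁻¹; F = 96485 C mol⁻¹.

481 h

n(Al) = m/M = 56.5 / 26.98 = 2.094 mol.
Each Al atom requires 3 electrons, so n(e⁻) = 3 × 2.094 = 6.282 mol.
Q = n(e⁻)·F = 6.282 × 96485 = 606200 C.
t = Q/I = 606200 / 0.3500 A = 1732000 s = 481 h.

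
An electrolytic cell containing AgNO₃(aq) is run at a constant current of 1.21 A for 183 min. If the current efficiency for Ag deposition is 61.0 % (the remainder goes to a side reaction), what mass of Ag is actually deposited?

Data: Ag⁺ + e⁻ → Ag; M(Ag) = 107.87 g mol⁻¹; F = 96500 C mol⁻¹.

Q = I·t = 1.210 × 10980 = 13290 C.
n(e⁻) = 13290/96500 = 0.1377 mol; theoretically n(Ag) = 0.1377/1 = 0.1377 mol, m_theo = 14.85 g.
At 61.0 % efficiency, m_actual = 0.610 × 14.85 = 9.06 g.

9.06 g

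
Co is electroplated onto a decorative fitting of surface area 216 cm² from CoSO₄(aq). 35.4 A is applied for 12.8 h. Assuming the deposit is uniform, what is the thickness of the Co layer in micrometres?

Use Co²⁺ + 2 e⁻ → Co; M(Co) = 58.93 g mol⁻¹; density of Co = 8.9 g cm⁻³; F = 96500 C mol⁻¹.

2590 μm

Q = I·t = 35.40 × 46080 = 1631000 C; n(e⁻) = 16.90 mol.
n(Co) = n(e⁻)/2 = 8.452 mol, so m = 8.452 × 58.93 = 498.1 g.
Volume = m/ρ = 498.1 / 8.9 = 55.96 cm³.
Thickness = V/A = 55.96 / 216 = 0.259 cm = 2590 μm.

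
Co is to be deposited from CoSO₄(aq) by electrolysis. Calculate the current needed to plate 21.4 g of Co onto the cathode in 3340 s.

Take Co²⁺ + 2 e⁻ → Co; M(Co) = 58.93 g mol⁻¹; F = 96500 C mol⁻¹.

21.0 A

n(Co) = 21.4 / 58.93 = 0.3631 mol.
n(e⁻) = 2 × 0.3631 = 0.7263 mol.
Q = n(e⁻)·F = 0.7263 × 96500 = 70090 C.
I = Q/t = 70090 / 3340.0 s = 21.0 A.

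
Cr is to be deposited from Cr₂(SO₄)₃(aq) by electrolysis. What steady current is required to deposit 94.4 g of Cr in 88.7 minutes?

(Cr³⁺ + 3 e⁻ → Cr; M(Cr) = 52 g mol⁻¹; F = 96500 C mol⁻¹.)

n(Cr) = 94.4 / 52 = 1.815 mol.
n(e⁻) = 3 × 1.815 = 5.446 mol.
Q = n(e⁻)·F = 5.446 × 96500 = 525600 C.
I = Q/t = 525600 / 5322.0 s = 98.8 A.

98.8 A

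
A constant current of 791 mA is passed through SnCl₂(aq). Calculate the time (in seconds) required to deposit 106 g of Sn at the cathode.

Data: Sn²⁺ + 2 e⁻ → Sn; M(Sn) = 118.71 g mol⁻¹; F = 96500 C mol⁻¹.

2.18 × 10⁵ s

n(Sn) = m/M = 106 / 118.71 = 0.8929 mol.
Each Sn atom requires 2 electrons, so n(e⁻) = 2 × 0.8929 = 1.786 mol.
Q = n(e⁻)·F = 1.786 × 96500 = 172300 C.
t = Q/I = 172300 / 0.7910 A = 217900 s.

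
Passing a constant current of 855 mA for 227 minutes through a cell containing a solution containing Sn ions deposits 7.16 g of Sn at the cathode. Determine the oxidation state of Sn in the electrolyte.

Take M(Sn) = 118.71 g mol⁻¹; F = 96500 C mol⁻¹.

Q = I·t = 0.8550 A × 13620 s = 11650 C, so n(e⁻) = 11650/96500 = 0.1207 mol.
n(Sn) deposited = 7.16 / 118.71 = 0.06032 mol.
Electrons per atom = n(e⁻)/n(Sn) = 0.1207 / 0.06032 = 2.00 ≈ 2, so the ion is Sn²⁺.

+2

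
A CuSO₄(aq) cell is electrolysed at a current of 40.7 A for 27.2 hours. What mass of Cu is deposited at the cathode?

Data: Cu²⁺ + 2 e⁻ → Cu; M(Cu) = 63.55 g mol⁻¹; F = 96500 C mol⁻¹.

1310 g

Q = I·t = 40.70 A × 97920 s = 3985000 C.
n(e⁻) = Q/F = 3985000 / 96500 = 41.30 mol.
Cu²⁺ + 2 e⁻ → Cu, so n(Cu) = n(e⁻)/2 = 20.65 mol.
m = n·M = 20.65 × 63.55 = 1310 g.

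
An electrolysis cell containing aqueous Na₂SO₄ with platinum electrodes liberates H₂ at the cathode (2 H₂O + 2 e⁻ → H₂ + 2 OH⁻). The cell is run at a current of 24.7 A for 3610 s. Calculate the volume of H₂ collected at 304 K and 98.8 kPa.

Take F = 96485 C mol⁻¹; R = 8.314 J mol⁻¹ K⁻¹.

11.8 L

Q = I·t = 24.70 A × 3610.0 s = 89170 C.
n(e⁻) = Q/F = 89170 / 96485 = 0.9242 mol.
2 electrons are transferred per H₂ molecule, so n(H₂) = 0.9242 / 2 = 0.4621 mol.
V = nRT/P = (0.4621 × 8.314 × 304) / (98.8 × 10³ Pa) = 0.0118 m³ = 11.8 L.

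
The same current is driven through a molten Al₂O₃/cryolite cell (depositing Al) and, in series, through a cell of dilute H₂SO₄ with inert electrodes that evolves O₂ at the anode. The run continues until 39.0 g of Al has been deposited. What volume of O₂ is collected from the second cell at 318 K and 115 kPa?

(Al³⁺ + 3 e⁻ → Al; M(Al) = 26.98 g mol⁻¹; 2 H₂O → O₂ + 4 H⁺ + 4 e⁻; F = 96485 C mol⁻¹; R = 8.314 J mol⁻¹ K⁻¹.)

24.9 L

n(Al) = 39.0 / 26.98 = 1.446 mol, so n(e⁻) = 3 × 1.446 = 4.337 mol.
The cells are in series, so the same 4.337 mol of electrons passes through the second cell.
2 H₂O → O₂ + 4 H⁺ + 4 e⁻ — 4 mol e⁻ per mol O₂, so n(O₂) = 4.337/4 = 1.084 mol.
V = nRT/P = (1.084 × 8.314 × 318) / (115 × 10³) = 0.0249 m³ = 24.9 L.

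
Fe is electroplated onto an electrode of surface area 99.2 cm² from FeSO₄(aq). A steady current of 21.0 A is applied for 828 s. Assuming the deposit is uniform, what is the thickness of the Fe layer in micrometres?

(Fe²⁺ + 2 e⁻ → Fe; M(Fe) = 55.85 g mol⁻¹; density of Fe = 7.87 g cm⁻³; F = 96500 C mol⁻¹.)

Q = I·t = 21.00 × 828.00 = 17390 C; n(e⁻) = 0.1802 mol.
n(Fe) = n(e⁻)/2 = 0.09009 mol, so m = 0.09009 × 55.85 = 5.032 g.
Volume = m/ρ = 5.032 / 7.87 = 0.6394 cm³.
Thickness = V/A = 0.6394 / 99.2 = 0.00645 cm = 64.5 μm.

64.5 μm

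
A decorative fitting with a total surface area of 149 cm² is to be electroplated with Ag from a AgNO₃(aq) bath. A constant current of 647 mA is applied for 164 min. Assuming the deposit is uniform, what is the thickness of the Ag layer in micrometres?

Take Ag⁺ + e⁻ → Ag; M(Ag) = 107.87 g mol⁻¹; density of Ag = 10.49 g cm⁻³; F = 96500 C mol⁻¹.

Q = I·t = 0.6470 × 9840.0 = 6366 C; n(e⁻) = 0.06597 mol.
n(Ag) = n(e⁻)/1 = 0.06597 mol, so m = 0.06597 × 107.87 = 7.117 g.
Volume = m/ρ = 7.117 / 10.49 = 0.6784 cm³.
Thickness = V/A = 0.6784 / 149 = 0.00455 cm = 45.5 μm.

45.5 μm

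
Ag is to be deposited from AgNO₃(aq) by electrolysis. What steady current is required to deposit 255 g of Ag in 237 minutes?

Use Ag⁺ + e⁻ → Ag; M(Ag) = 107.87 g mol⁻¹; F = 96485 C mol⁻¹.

16.0 A

n(Ag) = 255 / 107.87 = 2.364 mol.
n(e⁻) = 1 × 2.364 = 2.364 mol.
Q = n(e⁻)·F = 2.364 × 96485 = 228100 C.
I = Q/t = 228100 / 14220 s = 16.0 A.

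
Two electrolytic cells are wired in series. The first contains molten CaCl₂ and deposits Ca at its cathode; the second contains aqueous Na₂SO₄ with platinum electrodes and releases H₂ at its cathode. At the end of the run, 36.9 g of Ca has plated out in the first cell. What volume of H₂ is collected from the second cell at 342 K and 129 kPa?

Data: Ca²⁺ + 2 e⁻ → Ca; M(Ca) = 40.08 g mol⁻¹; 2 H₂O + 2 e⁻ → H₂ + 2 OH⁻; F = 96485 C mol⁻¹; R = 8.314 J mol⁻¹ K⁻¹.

n(Ca) = 36.9 / 40.08 = 0.9207 mol, so n(e⁻) = 2 × 0.9207 = 1.841 mol.
The cells are in series, so the same 1.841 mol of electrons passes through the second cell.
2 H₂O + 2 e⁻ → H₂ + 2 OH⁻ — 2 mol e⁻ per mol H₂, so n(H₂) = 1.841/2 = 0.9207 mol.
V = nRT/P = (0.9207 × 8.314 × 342) / (129 × 10³) = 0.0203 m³ = 20.3 L.

20.3 L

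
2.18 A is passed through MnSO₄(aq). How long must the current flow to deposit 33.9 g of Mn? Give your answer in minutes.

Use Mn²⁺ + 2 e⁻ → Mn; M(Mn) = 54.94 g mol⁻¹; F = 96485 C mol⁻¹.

910 min

n(Mn) = m/M = 33.9 / 54.94 = 0.6170 mol.
Each Mn atom requires 2 electrons, so n(e⁻) = 2 × 0.6170 = 1.234 mol.
Q = n(e⁻)·F = 1.234 × 96485 = 119100 C.
t = Q/I = 119100 / 2.180 A = 54620 s = 910 min.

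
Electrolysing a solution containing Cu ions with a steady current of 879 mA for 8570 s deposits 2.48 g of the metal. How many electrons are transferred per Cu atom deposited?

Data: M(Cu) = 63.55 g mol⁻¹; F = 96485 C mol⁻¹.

2

Q = I·t = 0.8790 A × 8570.0 s = 7533 C, so n(e⁻) = 7533/96485 = 0.07807 mol.
n(Cu) deposited = 2.48 / 63.55 = 0.03902 mol.
Electrons per atom = n(e⁻)/n(Cu) = 0.07807 / 0.03902 = 2.00 ≈ 2, so the ion is Cu²⁺.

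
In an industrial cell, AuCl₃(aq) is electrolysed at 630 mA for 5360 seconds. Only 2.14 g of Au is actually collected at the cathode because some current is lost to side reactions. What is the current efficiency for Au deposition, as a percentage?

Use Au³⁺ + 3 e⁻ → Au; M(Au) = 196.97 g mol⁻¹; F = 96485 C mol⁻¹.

93.1 %

Q = I·t = 0.6300 × 5360.0 = 3377 C; n(e⁻) = 3377/96485 = 0.03500 mol.
Theoretical n(Au) = n(e⁻)/3 = 0.01167 mol, i.e. m_theo = 0.01167 × 196.97 = 2.298 g.
Efficiency = m_actual / m_theo = 2.14 / 2.298 = 93.1 %.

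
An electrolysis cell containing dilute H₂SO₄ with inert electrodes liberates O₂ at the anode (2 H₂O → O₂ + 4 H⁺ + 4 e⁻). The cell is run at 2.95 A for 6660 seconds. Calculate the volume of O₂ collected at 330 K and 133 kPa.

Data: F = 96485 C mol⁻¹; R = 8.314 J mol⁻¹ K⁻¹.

1.05 L

Q = I·t = 2.950 A × 6660.0 s = 19650 C.
n(e⁻) = Q/F = 19650 / 96485 = 0.2036 mol.
4 electrons are transferred per O₂ molecule, so n(O₂) = 0.2036 / 4 = 0.05091 mol.
V = nRT/P = (0.05091 × 8.314 × 330) / (133 × 10³ Pa) = 0.00105 m³ = 1.05 L.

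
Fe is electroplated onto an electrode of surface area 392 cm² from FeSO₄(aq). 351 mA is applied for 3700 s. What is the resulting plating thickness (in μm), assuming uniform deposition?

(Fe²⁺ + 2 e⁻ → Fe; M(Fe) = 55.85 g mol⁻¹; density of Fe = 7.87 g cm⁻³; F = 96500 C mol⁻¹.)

1.22 μm

Q = I·t = 0.3510 × 3700.0 = 1299 C; n(e⁻) = 0.01346 mol.
n(Fe) = n(e⁻)/2 = 0.006729 mol, so m = 0.006729 × 55.85 = 0.3758 g.
Volume = m/ρ = 0.3758 / 7.87 = 0.04775 cm³.
Thickness = V/A = 0.04775 / 392 = 1.22 × 10⁻⁴ cm = 1.22 μm.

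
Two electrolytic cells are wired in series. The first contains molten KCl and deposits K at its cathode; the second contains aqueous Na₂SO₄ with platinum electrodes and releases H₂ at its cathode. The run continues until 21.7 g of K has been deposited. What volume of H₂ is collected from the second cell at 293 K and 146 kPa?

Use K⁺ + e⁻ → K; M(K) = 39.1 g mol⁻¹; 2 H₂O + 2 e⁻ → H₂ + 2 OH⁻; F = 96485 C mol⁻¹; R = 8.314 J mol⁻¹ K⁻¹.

n(K) = 21.7 / 39.1 = 0.5550 mol, so n(e⁻) = 1 × 0.5550 = 0.5550 mol.
The cells are in series, so the same 0.5550 mol of electrons passes through the second cell.
2 H₂O + 2 e⁻ → H₂ + 2 OH⁻ — 2 mol e⁻ per mol H₂, so n(H₂) = 0.5550/2 = 0.2775 mol.
V = nRT/P = (0.2775 × 8.314 × 293) / (146 × 10³) = 0.00463 m³ = 4.63 L.

4.63 L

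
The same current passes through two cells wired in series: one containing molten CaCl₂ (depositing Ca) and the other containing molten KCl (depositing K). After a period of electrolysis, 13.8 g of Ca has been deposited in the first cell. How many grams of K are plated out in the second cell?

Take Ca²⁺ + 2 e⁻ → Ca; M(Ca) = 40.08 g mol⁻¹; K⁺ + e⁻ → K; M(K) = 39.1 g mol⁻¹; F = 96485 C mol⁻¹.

n(Ca) = 13.8 / 40.08 = 0.3443 mol.
Since Ca²⁺ + 2 e⁻ → Ca, n(e⁻) passed = 2 × 0.3443 = 0.6886 mol.
Cells in series carry the same charge, so the same 0.6886 mol of electrons passes through cell 2.
K⁺ + e⁻ → K, so n(K) = 0.6886 / 1 = 0.6886 mol.
m(K) = 0.6886 × 39.1 = 26.9 g.

26.9 g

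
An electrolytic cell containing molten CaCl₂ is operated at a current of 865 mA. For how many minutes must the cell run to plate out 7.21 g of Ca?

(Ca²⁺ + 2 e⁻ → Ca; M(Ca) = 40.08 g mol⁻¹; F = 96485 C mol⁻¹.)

n(Ca) = m/M = 7.21 / 40.08 = 0.1799 mol.
Each Ca atom requires 2 electrons, so n(e⁻) = 2 × 0.1799 = 0.3598 mol.
Q = n(e⁻)·F = 0.3598 × 96485 = 34710 C.
t = Q/I = 34710 / 0.8650 A = 40130 s = 669 min.

669 min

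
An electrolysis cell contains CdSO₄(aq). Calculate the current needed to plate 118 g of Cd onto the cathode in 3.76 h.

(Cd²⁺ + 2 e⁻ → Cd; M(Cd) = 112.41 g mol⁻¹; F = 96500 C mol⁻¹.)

15.0 A

n(Cd) = 118 / 112.41 = 1.050 mol.
n(e⁻) = 2 × 1.050 = 2.099 mol.
Q = n(e⁻)·F = 2.099 × 96500 = 202600 C.
I = Q/t = 202600 / 13536 s = 15.0 A.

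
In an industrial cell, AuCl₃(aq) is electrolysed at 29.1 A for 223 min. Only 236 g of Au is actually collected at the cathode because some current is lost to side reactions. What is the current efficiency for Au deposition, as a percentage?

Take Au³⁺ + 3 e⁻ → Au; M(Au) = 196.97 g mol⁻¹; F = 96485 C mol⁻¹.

Q = I·t = 29.10 × 13380 = 389400 C; n(e⁻) = 389400/96485 = 4.035 mol.
Theoretical n(Au) = n(e⁻)/3 = 1.345 mol, i.e. m_theo = 1.345 × 196.97 = 265.0 g.
Efficiency = m_actual / m_theo = 236 / 265.0 = 89.1 %.

89.1 %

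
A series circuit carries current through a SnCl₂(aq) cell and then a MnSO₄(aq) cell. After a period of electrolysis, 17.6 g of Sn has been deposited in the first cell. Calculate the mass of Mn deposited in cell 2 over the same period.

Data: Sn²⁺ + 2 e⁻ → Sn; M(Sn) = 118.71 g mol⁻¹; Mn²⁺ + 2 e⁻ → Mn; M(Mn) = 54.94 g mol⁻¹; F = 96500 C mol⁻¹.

n(Sn) = 17.6 / 118.71 = 0.1483 mol.
Since Sn²⁺ + 2 e⁻ → Sn, n(e⁻) passed = 2 × 0.1483 = 0.2965 mol.
Cells in series carry the same charge, so the same 0.2965 mol of electrons passes through cell 2.
Mn²⁺ + 2 e⁻ → Mn, so n(Mn) = 0.2965 / 2 = 0.1483 mol.
m(Mn) = 0.1483 × 54.94 = 8.15 g.

8.15 g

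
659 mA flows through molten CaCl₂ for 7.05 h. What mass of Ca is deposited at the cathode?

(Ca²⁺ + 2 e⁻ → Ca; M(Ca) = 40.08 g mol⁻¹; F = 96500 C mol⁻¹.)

3.47 g

Q = I·t = 0.6590 A × 25380 s = 16730 C.
n(e⁻) = Q/F = 16730 / 96500 = 0.1733 mol.
Ca²⁺ + 2 e⁻ → Ca, so n(Ca) = n(e⁻)/2 = 0.08666 mol.
m = n·M = 0.08666 × 40.08 = 3.47 g.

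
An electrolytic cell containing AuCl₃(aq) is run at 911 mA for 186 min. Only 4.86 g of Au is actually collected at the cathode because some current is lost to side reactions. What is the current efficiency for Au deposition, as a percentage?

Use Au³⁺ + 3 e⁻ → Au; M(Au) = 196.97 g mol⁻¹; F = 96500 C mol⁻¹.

70.3 %

Q = I·t = 0.9110 × 11160 = 10170 C; n(e⁻) = 10170/96500 = 0.1054 mol.
Theoretical n(Au) = n(e⁻)/3 = 0.03512 mol, i.e. m_theo = 0.03512 × 196.97 = 6.917 g.
Efficiency = m_actual / m_theo = 4.86 / 6.917 = 70.3 %.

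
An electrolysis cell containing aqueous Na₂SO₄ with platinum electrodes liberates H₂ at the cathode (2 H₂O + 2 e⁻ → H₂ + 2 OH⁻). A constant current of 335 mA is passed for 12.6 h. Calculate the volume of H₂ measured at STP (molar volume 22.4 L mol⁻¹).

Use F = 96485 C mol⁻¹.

Q = I·t = 0.3350 A × 45360 s = 15200 C.
n(e⁻) = Q/F = 15200 / 96485 = 0.1575 mol.
2 electrons are transferred per H₂ molecule, so n(H₂) = 0.1575 / 2 = 0.07875 mol.
V = n × V_m = 0.07875 × 22.4 = 1.76 L.

1.76 L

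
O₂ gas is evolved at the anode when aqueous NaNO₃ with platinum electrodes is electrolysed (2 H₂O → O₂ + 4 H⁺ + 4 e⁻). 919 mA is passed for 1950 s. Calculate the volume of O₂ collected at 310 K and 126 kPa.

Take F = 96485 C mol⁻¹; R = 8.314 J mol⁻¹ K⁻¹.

0.0950 L

Q = I·t = 0.9190 A × 1950.0 s = 1792 C.
n(e⁻) = Q/F = 1792 / 96485 = 0.01857 mol.
4 electrons are transferred per O₂ molecule, so n(O₂) = 0.01857 / 4 = 0.004643 mol.
V = nRT/P = (0.004643 × 8.314 × 310) / (126 × 10³ Pa) = 9.50 × 10⁻⁵ m³ = 0.0950 L.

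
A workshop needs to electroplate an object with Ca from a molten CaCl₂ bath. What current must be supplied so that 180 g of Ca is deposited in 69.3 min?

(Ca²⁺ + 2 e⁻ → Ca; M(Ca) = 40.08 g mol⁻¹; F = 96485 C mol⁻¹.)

208 A

n(Ca) = 180 / 40.08 = 4.491 mol.
n(e⁻) = 2 × 4.491 = 8.982 mol.
Q = n(e⁻)·F = 8.982 × 96485 = 866600 C.
I = Q/t = 866600 / 4158.0 s = 208 A.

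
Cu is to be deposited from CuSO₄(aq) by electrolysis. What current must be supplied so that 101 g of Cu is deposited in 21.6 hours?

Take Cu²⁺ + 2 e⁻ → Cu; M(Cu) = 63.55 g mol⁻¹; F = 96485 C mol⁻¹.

3.94 A

n(Cu) = 101 / 63.55 = 1.589 mol.
n(e⁻) = 2 × 1.589 = 3.179 mol.
Q = n(e⁻)·F = 3.179 × 96485 = 306700 C.
I = Q/t = 306700 / 77760 s = 3.94 A.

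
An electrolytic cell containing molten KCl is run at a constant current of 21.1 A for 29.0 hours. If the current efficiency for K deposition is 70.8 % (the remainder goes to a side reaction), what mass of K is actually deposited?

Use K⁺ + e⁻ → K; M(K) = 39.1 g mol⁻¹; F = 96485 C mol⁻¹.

Q = I·t = 21.10 × 104400 = 2203000 C.
n(e⁻) = 2203000/96485 = 22.83 mol; theoretically n(K) = 22.83/1 = 22.83 mol, m_theo = 892.7 g.
At 70.8 % efficiency, m_actual = 0.708 × 892.7 = 632 g.

632 g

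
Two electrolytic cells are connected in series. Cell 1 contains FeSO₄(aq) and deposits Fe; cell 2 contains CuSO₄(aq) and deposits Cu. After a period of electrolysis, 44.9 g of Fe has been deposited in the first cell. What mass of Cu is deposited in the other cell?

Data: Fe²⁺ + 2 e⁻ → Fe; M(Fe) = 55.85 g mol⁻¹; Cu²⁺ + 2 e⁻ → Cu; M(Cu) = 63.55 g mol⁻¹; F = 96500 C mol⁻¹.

51.1 g

n(Fe) = 44.9 / 55.85 = 0.8039 mol.
Since Fe²⁺ + 2 e⁻ → Fe, n(e⁻) passed = 2 × 0.8039 = 1.608 mol.
Cells in series carry the same charge, so the same 1.608 mol of electrons passes through cell 2.
Cu²⁺ + 2 e⁻ → Cu, so n(Cu) = 1.608 / 2 = 0.8039 mol.
m(Cu) = 0.8039 × 63.55 = 51.1 g.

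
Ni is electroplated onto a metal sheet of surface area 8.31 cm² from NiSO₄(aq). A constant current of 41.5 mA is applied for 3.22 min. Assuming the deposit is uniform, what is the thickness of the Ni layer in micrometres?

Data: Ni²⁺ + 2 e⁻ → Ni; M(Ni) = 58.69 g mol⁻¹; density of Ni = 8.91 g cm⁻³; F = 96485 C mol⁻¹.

Q = I·t = 0.04150 × 193.20 = 8.018 C; n(e⁻) = 0.00008310 mol.
n(Ni) = n(e⁻)/2 = 0.00004155 mol, so m = 0.00004155 × 58.69 = 0.002439 g.
Volume = m/ρ = 0.002439 / 8.91 = 0.0002737 cm³.
Thickness = V/A = 0.0002737 / 8.31 = 3.29 × 10⁻⁵ cm = 0.329 μm.

0.329 μm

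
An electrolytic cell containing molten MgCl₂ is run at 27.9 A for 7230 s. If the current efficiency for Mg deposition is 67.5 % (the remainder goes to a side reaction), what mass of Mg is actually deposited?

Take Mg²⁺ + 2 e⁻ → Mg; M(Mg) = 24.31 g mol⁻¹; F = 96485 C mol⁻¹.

Q = I·t = 27.90 × 7230.0 = 201700 C.
n(e⁻) = 201700/96485 = 2.091 mol; theoretically n(Mg) = 2.091/2 = 1.045 mol, m_theo = 25.41 g.
At 67.5 % efficiency, m_actual = 0.675 × 25.41 = 17.2 g.

17.2 g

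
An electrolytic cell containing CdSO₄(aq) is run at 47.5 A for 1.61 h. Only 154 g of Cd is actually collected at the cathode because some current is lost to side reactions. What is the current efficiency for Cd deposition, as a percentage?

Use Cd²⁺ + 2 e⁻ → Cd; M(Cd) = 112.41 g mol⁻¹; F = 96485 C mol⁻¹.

Q = I·t = 47.50 × 5796.0 = 275300 C; n(e⁻) = 275300/96485 = 2.853 mol.
Theoretical n(Cd) = n(e⁻)/2 = 1.427 mol, i.e. m_theo = 1.427 × 112.41 = 160.4 g.
Efficiency = m_actual / m_theo = 154 / 160.4 = 96.0 %.

96.0 %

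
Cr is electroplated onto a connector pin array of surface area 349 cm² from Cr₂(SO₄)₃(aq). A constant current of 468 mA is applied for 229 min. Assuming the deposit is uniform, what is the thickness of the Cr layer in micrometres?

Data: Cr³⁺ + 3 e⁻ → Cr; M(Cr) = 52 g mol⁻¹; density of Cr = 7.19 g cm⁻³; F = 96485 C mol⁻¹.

Q = I·t = 0.4680 × 13740 = 6430 C; n(e⁻) = 0.06665 mol.
n(Cr) = n(e⁻)/3 = 0.02222 mol, so m = 0.02222 × 52 = 1.155 g.
Volume = m/ρ = 1.155 / 7.19 = 0.1607 cm³.
Thickness = V/A = 0.1607 / 349 = 4.60 × 10⁻⁴ cm = 4.60 μm.

4.60 μm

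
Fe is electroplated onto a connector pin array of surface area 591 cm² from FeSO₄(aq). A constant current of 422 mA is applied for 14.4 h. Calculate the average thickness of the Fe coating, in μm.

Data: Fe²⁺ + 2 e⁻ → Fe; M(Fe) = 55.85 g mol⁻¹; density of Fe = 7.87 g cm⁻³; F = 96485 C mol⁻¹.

Q = I·t = 0.4220 × 51840 = 21880 C; n(e⁻) = 0.2267 mol.
n(Fe) = n(e⁻)/2 = 0.1134 mol, so m = 0.1134 × 55.85 = 6.332 g.
Volume = m/ρ = 6.332 / 7.87 = 0.8045 cm³.
Thickness = V/A = 0.8045 / 591 = 0.00136 cm = 13.6 μm.

13.6 μm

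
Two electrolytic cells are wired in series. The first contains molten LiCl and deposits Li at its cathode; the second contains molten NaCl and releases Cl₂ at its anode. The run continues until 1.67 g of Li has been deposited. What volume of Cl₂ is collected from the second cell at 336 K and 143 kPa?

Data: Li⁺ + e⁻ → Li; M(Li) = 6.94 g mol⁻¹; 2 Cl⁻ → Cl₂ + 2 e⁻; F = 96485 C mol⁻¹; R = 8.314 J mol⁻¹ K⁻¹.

n(Li) = 1.67 / 6.94 = 0.2406 mol, so n(e⁻) = 1 × 0.2406 = 0.2406 mol.
The cells are in series, so the same 0.2406 mol of electrons passes through the second cell.
2 Cl⁻ → Cl₂ + 2 e⁻ — 2 mol e⁻ per mol Cl₂, so n(Cl₂) = 0.2406/2 = 0.1203 mol.
V = nRT/P = (0.1203 × 8.314 × 336) / (143 × 10³) = 0.00235 m³ = 2.35 L.

2.35 L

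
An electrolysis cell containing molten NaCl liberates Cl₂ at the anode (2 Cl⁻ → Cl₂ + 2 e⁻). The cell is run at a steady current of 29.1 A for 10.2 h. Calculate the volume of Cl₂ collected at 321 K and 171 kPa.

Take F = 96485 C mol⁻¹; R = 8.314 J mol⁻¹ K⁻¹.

Q = I·t = 29.10 A × 36720 s = 1069000 C.
n(e⁻) = Q/F = 1069000 / 96485 = 11.07 mol.
2 electrons are transferred per Cl₂ molecule, so n(Cl₂) = 11.07 / 2 = 5.537 mol.
V = nRT/P = (5.537 × 8.314 × 321) / (171 × 10³ Pa) = 0.0864 m³ = 86.4 L.

86.4 L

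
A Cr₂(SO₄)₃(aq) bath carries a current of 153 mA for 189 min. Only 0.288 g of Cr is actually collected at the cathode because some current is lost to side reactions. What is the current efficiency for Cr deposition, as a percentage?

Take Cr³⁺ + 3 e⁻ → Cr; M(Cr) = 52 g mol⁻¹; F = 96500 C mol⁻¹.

Q = I·t = 0.1530 × 11340 = 1735 C; n(e⁻) = 1735/96500 = 0.01798 mol.
Theoretical n(Cr) = n(e⁻)/3 = 0.005993 mol, i.e. m_theo = 0.005993 × 52 = 0.3116 g.
Efficiency = m_actual / m_theo = 0.288 / 0.3116 = 92.4 %.

92.4 %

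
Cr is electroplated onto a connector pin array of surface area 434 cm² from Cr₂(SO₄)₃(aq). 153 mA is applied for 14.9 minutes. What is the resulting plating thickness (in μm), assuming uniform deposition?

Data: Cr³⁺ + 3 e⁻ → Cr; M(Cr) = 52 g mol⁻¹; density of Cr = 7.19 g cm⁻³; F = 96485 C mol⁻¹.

Q = I·t = 0.1530 × 894.00 = 136.8 C; n(e⁻) = 0.001418 mol.
n(Cr) = n(e⁻)/3 = 0.0004726 mol, so m = 0.0004726 × 52 = 0.02457 g.
Volume = m/ρ = 0.02457 / 7.19 = 0.003418 cm³.
Thickness = V/A = 0.003418 / 434 = 7.87 × 10⁻⁶ cm = 0.0787 μm.

0.0787 μm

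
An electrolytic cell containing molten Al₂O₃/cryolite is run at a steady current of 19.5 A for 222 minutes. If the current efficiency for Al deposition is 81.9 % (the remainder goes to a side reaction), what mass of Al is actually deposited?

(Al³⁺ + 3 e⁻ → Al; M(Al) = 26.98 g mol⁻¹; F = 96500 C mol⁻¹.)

19.8 g

Q = I·t = 19.50 × 13320 = 259700 C.
n(e⁻) = 259700/96500 = 2.692 mol; theoretically n(Al) = 2.692/3 = 0.8972 mol, m_theo = 24.21 g.
At 81.9 % efficiency, m_actual = 0.819 × 24.21 = 19.8 g.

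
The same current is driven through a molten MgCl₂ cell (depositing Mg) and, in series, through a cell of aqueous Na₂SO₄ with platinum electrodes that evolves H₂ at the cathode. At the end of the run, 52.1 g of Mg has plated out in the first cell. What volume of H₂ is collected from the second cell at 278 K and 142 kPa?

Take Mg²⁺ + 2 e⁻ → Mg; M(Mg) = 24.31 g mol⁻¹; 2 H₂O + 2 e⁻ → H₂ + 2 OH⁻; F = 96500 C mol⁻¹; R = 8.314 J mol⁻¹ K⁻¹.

34.9 L

n(Mg) = 52.1 / 24.31 = 2.143 mol, so n(e⁻) = 2 × 2.143 = 4.286 mol.
The cells are in series, so the same 4.286 mol of electrons passes through the second cell.
2 H₂O + 2 e⁻ → H₂ + 2 OH⁻ — 2 mol e⁻ per mol H₂, so n(H₂) = 4.286/2 = 2.143 mol.
V = nRT/P = (2.143 × 8.314 × 278) / (142 × 10³) = 0.0349 m³ = 34.9 L.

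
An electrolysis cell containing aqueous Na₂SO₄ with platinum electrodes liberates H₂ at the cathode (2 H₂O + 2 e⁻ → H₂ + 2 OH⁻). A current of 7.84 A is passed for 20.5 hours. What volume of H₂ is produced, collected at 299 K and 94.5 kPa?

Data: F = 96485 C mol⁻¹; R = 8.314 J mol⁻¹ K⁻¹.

Q = I·t = 7.840 A × 73800 s = 578600 C.
n(e⁻) = Q/F = 578600 / 96485 = 5.997 mol.
2 electrons are transferred per H₂ molecule, so n(H₂) = 5.997 / 2 = 2.998 mol.
V = nRT/P = (2.998 × 8.314 × 299) / (94.5 × 10³ Pa) = 0.0789 m³ = 78.9 L.

78.9 L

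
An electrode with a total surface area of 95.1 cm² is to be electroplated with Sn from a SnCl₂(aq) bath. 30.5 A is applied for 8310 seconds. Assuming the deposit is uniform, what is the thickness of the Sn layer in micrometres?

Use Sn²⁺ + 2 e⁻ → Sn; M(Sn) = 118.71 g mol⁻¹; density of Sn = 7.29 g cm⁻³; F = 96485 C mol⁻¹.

Q = I·t = 30.50 × 8310.0 = 253500 C; n(e⁻) = 2.627 mol.
n(Sn) = n(e⁻)/2 = 1.313 mol, so m = 1.313 × 118.71 = 155.9 g.
Volume = m/ρ = 155.9 / 7.29 = 21.39 cm³.
Thickness = V/A = 21.39 / 95.1 = 0.225 cm = 2250 μm.

2250 μm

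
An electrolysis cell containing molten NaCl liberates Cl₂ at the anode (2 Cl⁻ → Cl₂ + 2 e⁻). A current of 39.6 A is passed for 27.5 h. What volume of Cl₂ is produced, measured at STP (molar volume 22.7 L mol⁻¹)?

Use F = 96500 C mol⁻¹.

Q = I·t = 39.60 A × 99000 s = 3920000 C.
n(e⁻) = Q/F = 3920000 / 96500 = 40.63 mol.
2 electrons are transferred per Cl₂ molecule, so n(Cl₂) = 40.63 / 2 = 20.31 mol.
V = n × V_m = 20.31 × 22.7 = 461 L.

461 L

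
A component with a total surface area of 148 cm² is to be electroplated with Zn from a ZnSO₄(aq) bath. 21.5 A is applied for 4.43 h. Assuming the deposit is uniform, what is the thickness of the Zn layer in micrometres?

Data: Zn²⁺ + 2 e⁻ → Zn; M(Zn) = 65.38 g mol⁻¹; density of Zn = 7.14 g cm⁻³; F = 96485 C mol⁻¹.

Q = I·t = 21.50 × 15948 = 342900 C; n(e⁻) = 3.554 mol.
n(Zn) = n(e⁻)/2 = 1.777 mol, so m = 1.777 × 65.38 = 116.2 g.
Volume = m/ρ = 116.2 / 7.14 = 16.27 cm³.
Thickness = V/A = 16.27 / 148 = 0.110 cm = 1100 μm.

1100 μm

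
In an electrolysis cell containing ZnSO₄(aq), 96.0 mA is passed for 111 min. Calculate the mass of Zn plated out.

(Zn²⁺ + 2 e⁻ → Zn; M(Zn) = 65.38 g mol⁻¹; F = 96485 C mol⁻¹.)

Q = I·t = 0.09600 A × 6660.0 s = 639.4 C.
n(e⁻) = Q/F = 639.4 / 96485 = 0.006627 mol.
Zn²⁺ + 2 e⁻ → Zn, so n(Zn) = n(e⁻)/2 = 0.003313 mol.
m = n·M = 0.003313 × 65.38 = 0.217 g.

0.217 g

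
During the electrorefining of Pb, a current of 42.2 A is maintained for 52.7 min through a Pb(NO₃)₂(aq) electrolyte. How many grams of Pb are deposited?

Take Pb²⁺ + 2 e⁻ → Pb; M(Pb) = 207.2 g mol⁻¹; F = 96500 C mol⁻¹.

Q = I·t = 42.20 A × 3162.0 s = 133400 C.
n(e⁻) = Q/F = 133400 / 96500 = 1.383 mol.
Pb²⁺ + 2 e⁻ → Pb, so n(Pb) = n(e⁻)/2 = 0.6914 mol.
m = n·M = 0.6914 × 207.2 = 143 g.

143 g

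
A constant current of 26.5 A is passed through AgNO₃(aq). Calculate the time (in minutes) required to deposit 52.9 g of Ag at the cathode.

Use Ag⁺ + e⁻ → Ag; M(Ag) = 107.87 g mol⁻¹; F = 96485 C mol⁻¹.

29.8 min

n(Ag) = m/M = 52.9 / 107.87 = 0.4904 mol.
Each Ag atom requires 1 electron, so n(e⁻) = 1 × 0.4904 = 0.4904 mol.
Q = n(e⁻)·F = 0.4904 × 96485 = 47320 C.
t = Q/I = 47320 / 26.50 A = 1786 s = 29.8 min.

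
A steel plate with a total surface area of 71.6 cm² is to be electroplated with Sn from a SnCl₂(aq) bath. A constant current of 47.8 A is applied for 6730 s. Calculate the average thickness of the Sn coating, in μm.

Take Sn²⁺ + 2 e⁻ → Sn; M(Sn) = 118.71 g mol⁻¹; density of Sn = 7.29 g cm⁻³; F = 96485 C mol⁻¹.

3790 μm

Q = I·t = 47.80 × 6730.0 = 321700 C; n(e⁻) = 3.334 mol.
n(Sn) = n(e⁻)/2 = 1.667 mol, so m = 1.667 × 118.71 = 197.9 g.
Volume = m/ρ = 197.9 / 7.29 = 27.15 cm³.
Thickness = V/A = 27.15 / 71.6 = 0.379 cm = 3790 μm.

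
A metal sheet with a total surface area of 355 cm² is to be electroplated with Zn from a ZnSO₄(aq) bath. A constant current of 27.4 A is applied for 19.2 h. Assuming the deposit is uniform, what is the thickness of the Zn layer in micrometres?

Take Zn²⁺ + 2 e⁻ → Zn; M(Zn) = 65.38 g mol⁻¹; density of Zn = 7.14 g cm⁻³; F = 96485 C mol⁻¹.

Q = I·t = 27.40 × 69120 = 1894000 C; n(e⁻) = 19.63 mol.
n(Zn) = n(e⁻)/2 = 9.814 mol, so m = 9.814 × 65.38 = 641.7 g.
Volume = m/ρ = 641.7 / 7.14 = 89.87 cm³.
Thickness = V/A = 89.87 / 355 = 0.253 cm = 2530 μm.

2530 μm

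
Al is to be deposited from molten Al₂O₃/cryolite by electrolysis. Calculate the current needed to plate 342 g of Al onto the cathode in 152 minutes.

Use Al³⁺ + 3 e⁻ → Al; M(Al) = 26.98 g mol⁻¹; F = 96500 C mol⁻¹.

402 A

n(Al) = 342 / 26.98 = 12.68 mol.
n(e⁻) = 3 × 12.68 = 38.03 mol.
Q = n(e⁻)·F = 38.03 × 96500 = 3670000 C.
I = Q/t = 3670000 / 9120.0 s = 402 A.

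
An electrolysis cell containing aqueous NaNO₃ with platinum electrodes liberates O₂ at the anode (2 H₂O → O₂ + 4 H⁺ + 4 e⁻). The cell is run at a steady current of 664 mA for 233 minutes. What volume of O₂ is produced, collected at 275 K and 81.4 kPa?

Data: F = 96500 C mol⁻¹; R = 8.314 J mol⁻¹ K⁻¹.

0.675 L

Q = I·t = 0.6640 A × 13980 s = 9283 C.
n(e⁻) = Q/F = 9283 / 96500 = 0.09619 mol.
4 electrons are transferred per O₂ molecule, so n(O₂) = 0.09619 / 4 = 0.02405 mol.
V = nRT/P = (0.02405 × 8.314 × 275) / (81.4 × 10³ Pa) = 6.75 × 10⁻⁴ m³ = 0.675 L.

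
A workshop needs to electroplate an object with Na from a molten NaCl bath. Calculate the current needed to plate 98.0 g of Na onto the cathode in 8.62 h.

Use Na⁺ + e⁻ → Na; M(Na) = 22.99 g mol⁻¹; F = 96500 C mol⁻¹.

n(Na) = 98.0 / 22.99 = 4.263 mol.
n(e⁻) = 1 × 4.263 = 4.263 mol.
Q = n(e⁻)·F = 4.263 × 96500 = 411400 C.
I = Q/t = 411400 / 31032 s = 13.3 A.

13.3 A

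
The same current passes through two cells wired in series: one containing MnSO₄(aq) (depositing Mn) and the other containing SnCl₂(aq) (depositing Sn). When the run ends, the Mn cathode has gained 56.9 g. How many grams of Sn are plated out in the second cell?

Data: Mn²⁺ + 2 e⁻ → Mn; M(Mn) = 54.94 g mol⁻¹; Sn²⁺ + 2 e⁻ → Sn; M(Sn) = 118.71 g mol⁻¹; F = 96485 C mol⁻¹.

n(Mn) = 56.9 / 54.94 = 1.036 mol.
Since Mn²⁺ + 2 e⁻ → Mn, n(e⁻) passed = 2 × 1.036 = 2.071 mol.
Cells in series carry the same charge, so the same 2.071 mol of electrons passes through cell 2.
Sn²⁺ + 2 e⁻ → Sn, so n(Sn) = 2.071 / 2 = 1.036 mol.
m(Sn) = 1.036 × 118.71 = 123 g.

123 g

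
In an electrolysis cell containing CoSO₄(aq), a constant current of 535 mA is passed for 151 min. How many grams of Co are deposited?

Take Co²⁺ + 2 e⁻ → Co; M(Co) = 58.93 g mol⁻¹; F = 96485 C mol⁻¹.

1.48 g

Q = I·t = 0.5350 A × 9060.0 s = 4847 C.
n(e⁻) = Q/F = 4847 / 96485 = 0.05024 mol.
Co²⁺ + 2 e⁻ → Co, so n(Co) = n(e⁻)/2 = 0.02512 mol.
m = n·M = 0.02512 × 58.93 = 1.48 g.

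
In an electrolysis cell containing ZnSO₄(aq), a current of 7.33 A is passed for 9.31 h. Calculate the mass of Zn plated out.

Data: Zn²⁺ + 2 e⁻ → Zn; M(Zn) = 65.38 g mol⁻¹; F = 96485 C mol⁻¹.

Q = I·t = 7.330 A × 33516 s = 245700 C.
n(e⁻) = Q/F = 245700 / 96485 = 2.546 mol.
Zn²⁺ + 2 e⁻ → Zn, so n(Zn) = n(e⁻)/2 = 1.273 mol.
m = n·M = 1.273 × 65.38 = 83.2 g.

83.2 g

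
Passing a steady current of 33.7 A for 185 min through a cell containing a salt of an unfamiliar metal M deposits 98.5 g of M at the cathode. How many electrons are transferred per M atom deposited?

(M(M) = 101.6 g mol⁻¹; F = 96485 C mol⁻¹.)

4

Q = I·t = 33.70 A × 11100 s = 374100 C, so n(e⁻) = 374100/96485 = 3.877 mol.
n(M) deposited = 98.5 / 101.6 = 0.9695 mol.
Electrons per atom = n(e⁻)/n(M) = 3.877 / 0.9695 = 4.00 ≈ 4, so the ion is M⁴⁺.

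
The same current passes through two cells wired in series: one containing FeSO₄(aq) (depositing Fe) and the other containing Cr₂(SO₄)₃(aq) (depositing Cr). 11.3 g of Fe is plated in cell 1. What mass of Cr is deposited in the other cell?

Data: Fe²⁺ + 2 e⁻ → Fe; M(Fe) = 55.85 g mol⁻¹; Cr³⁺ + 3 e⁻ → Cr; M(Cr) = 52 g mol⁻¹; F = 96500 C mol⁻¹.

7.01 g

n(Fe) = 11.3 / 55.85 = 0.2023 mol.
Since Fe²⁺ + 2 e⁻ → Fe, n(e⁻) passed = 2 × 0.2023 = 0.4047 mol.
Cells in series carry the same charge, so the same 0.4047 mol of electrons passes through cell 2.
Cr³⁺ + 3 e⁻ → Cr, so n(Cr) = 0.4047 / 3 = 0.1349 mol.
m(Cr) = 0.1349 × 52 = 7.01 g.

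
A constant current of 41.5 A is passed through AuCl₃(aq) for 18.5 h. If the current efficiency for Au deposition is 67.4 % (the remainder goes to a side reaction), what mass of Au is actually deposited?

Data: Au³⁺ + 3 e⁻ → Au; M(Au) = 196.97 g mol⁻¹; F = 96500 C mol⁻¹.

Q = I·t = 41.50 × 66600 = 2764000 C.
n(e⁻) = 2764000/96500 = 28.64 mol; theoretically n(Au) = 28.64/3 = 9.547 mol, m_theo = 1881 g.
At 67.4 % efficiency, m_actual = 0.674 × 1881 = 1270 g.

1270 g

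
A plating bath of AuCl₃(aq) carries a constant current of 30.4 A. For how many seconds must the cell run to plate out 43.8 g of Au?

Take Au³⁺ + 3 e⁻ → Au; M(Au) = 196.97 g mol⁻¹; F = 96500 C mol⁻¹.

2120 s

n(Au) = m/M = 43.8 / 196.97 = 0.2224 mol.
Each Au atom requires 3 electrons, so n(e⁻) = 3 × 0.2224 = 0.6671 mol.
Q = n(e⁻)·F = 0.6671 × 96500 = 64380 C.
t = Q/I = 64380 / 30.40 A = 2118 s.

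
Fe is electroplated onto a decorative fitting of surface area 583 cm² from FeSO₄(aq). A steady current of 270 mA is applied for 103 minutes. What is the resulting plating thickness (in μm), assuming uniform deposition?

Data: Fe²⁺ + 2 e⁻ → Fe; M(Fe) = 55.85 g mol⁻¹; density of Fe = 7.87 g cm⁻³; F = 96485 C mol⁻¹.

Q = I·t = 0.2700 × 6180.0 = 1669 C; n(e⁻) = 0.01729 mol.
n(Fe) = n(e⁻)/2 = 0.008647 mol, so m = 0.008647 × 55.85 = 0.4829 g.
Volume = m/ρ = 0.4829 / 7.87 = 0.06136 cm³.
Thickness = V/A = 0.06136 / 583 = 1.05 × 10⁻⁴ cm = 1.05 μm.

1.05 μm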